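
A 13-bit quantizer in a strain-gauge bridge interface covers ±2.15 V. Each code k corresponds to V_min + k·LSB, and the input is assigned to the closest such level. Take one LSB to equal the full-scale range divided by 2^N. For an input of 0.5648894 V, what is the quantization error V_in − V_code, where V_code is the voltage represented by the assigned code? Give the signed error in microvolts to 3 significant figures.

Range = 2.15 − (-2.15) = 4.3 V. LSB = 4.3 V / 2^13 ≈ 0.5249 mV.
(V_in − V_min)/LSB = (0.5648894 − (-2.15)) × 8192/4.3 = 5172.1800 → nearest code k = 5172.
V_code = -2.15 + (5172/8192) × 4.3 = 0.5647949219 V.
V_in − V_code = 0.5648894 − (0.5647949219) = +94.5 µV.

+94.5 µV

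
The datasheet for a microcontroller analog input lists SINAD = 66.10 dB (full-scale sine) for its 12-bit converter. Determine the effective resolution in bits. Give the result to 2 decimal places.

10.69 bits

Inverting SNR = 6.02 N + 1.76: N_eff = (66.10 − 1.76)/6.02 = 10.6877.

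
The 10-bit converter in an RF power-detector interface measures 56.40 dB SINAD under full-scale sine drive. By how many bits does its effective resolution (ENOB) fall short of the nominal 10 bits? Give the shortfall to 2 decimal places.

0.92 bits

ENOB = (SINAD − 1.76)/6.02 = (56.40 − 1.76)/6.02 = 9.0764 bits.
10 − 9.0764 = 0.92 bits below nominal.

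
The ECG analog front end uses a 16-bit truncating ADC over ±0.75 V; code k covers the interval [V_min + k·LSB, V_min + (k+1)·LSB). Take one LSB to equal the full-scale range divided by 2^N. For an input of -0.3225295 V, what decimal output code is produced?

18676

Range = 0.75 − (-0.75) = 1.5 V. LSB = 1.5 V / 2^16 ≈ 22.89 µV.
code = ⌊(V_in − V_min)/LSB⌋ = ⌊(V_in − V_min) × 2^16 / range⌋
     = ⌊(-0.3225295 − (-0.75)) × 65536 / 1.5⌋ = ⌊0.4274705 × 65536/1.5⌋
     = ⌊18676.471⌋ = 18676.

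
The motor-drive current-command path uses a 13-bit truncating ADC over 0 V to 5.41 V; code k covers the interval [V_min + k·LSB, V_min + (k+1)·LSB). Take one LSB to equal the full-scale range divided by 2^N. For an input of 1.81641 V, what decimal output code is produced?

2750

Range is 5.41 V. LSB = 5.41 V / 2^13 ≈ 0.6604 mV.
code = ⌊(V_in − V_min)/LSB⌋ = ⌊(V_in − V_min) × 2^13 / range⌋
     = ⌊(1.81641 − (0)) × 8192 / 5.41⌋ = ⌊1.81641 × 8192/5.41⌋
     = ⌊2750.468⌋ = 2750.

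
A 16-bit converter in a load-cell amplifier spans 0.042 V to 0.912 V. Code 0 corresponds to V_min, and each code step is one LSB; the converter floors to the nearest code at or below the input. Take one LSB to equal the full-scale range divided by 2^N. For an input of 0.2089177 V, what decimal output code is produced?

Span: 0.912 V − (0.042 V) = 0.87 V. LSB = 0.87 V / 2^16 ≈ 13.28 µV.
V_in − V_min = 0.2089177 − (0.042) = 0.1669177 V.
Divide by LSB: 0.1669177 × 65536/0.87 = 12573.6993.
Truncating gives code 12573.

12573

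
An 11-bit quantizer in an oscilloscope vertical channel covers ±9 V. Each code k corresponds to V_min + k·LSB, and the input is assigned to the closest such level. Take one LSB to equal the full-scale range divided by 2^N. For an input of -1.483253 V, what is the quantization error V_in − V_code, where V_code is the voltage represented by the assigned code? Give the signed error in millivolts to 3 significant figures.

Range = 9 − (-9) = 18 V. LSB = 18 V / 2^11 ≈ 8.789 mV.
(V_in − V_min)/LSB = (-1.483253 − (-9)) × 2048/18 = 855.2388 → nearest code k = 855.
Reconstructed level: -9 + 855 × 18/2048 V = -1.485351563 V.
e = -1.483253 − (-1.485351563) = +2.10 mV.

+2.10 mV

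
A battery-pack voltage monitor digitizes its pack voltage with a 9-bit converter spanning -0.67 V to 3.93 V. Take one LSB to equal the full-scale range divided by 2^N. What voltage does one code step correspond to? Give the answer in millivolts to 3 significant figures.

Full-scale range = 3.93 V − (-0.67 V) = 4.6 V.
Number of codes = 2^9 = 512.
Step size = 4.6/512 V = 8.98 mV.

8.98 mV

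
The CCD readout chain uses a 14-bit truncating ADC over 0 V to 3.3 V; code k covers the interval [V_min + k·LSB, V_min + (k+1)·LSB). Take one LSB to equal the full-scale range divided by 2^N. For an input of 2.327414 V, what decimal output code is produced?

V_FS = 3.3 V. LSB = 3.3 V / 2^14 ≈ 201.4 µV.
code = ⌊(V_in − V_min)/LSB⌋ = ⌊(V_in − V_min) × 2^14 / range⌋
     = ⌊(2.327414 − (0)) × 16384 / 3.3⌋ = ⌊2.327414 × 16384/3.3⌋
     = ⌊11555.258⌋ = 11555.

11555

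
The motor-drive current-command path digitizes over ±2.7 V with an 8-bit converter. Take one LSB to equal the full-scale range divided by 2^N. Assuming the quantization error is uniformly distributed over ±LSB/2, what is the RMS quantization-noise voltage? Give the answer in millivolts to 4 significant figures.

The full-scale span is 2.7 − (-2.7) = 5.4 V.
LSB = 5.4 V / 2^8 = 21.0938 mV.
V_rms = LSB/√12 = 21.0938 mV / √12 = 6.089 mV.

6.089 mV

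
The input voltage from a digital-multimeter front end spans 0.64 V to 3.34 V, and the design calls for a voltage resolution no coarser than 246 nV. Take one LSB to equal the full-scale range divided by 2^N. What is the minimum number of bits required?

Span: 3.34 V − (0.64 V) = 2.7 V.
Need 2^N ≥ 2.7 V / 246 nV = 1.098e7 → N_min = 24.

24 bits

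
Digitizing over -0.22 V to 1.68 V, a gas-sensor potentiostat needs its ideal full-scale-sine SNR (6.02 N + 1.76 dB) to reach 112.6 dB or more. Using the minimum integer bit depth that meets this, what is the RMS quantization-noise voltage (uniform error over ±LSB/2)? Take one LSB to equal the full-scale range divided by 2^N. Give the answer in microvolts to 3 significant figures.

1.05 µV

Full-scale range = 1.68 V − (-0.22 V) = 1.9 V.
N ≥ (112.6 − 1.76)/6.02 = 18.412 → N_min = 19.
LSB = 1.9 V / 2^19 = 3.6240 µV.
V_rms = LSB/√12 = 1.05 µV.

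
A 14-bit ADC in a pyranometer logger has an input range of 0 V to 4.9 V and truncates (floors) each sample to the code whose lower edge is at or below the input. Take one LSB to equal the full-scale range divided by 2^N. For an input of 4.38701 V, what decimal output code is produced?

14668

Span = 4.9 V. LSB = 4.9 V / 2^14 ≈ 299.1 µV.
code = ⌊(V_in − V_min)/LSB⌋ = ⌊(V_in − V_min) × 2^14 / range⌋
     = ⌊(4.38701 − (0)) × 16384 / 4.9⌋ = ⌊4.38701 × 16384/4.9⌋
     = ⌊14668.729⌋ = 14668.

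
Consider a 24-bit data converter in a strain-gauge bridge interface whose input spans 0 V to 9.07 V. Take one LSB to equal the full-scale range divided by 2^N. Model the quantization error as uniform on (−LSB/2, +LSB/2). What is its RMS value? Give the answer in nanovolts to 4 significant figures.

Span = 9.07 V.
Step size = 9.07/16777216 V = 0.540614 µV.
V_rms = LSB/√12 = 0.540614 µV / √12 = 156.1 nV.

156.1 nV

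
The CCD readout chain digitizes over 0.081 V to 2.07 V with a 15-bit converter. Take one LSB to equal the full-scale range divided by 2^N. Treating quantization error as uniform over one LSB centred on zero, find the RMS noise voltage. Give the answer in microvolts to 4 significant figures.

17.52 µV

Range = 2.07 − (0.081) = 1.989 V.
LSB = 1.989 V ÷ 2^15 = 1.989/32768 V = 60.6995 µV.
V_rms = LSB/√12 = 60.6995 µV / √12 = 17.52 µV.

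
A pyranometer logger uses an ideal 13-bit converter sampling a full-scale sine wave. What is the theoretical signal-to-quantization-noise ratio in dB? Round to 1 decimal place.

For an ideal N-bit converter with full-scale sine input, SNR = 6.02 N + 1.76 dB. SNR = 6.02 × 13 + 1.76 = 78.26 + 1.76 = 80.02 dB.

80.0 dB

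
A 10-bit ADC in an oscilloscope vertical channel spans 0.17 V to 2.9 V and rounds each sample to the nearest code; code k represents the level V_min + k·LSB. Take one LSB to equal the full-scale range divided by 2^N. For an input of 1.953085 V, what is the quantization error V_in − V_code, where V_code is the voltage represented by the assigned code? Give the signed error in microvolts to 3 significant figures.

−479 µV

Range = 2.9 − (0.17) = 2.73 V. LSB = 2.73 V / 2^10 ≈ 2.666 mV.
(1.953085 − (0.17)) / LSB = 1.783085 × 1024/2.73 = 668.8202. Nearest integer: k = 669.
Reconstructed level: 0.17 + 669 × 2.73/1024 V = 1.953564453 V.
e = 1.953085 − (1.953564453) = −479 µV.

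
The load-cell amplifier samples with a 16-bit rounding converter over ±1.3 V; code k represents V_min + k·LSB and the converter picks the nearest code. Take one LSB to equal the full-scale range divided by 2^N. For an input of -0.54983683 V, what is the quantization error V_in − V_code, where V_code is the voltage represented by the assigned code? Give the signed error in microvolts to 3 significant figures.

The full-scale span is 1.3 − (-1.3) = 2.6 V. LSB = 2.6 V / 2^16 ≈ 39.67 µV.
(-0.54983683 − (-1.3)) / LSB = 0.75016317 × 65536/2.6 = 18908.7283. Nearest integer: k = 18909.
Reconstructed level: -1.3 + 18909 × 2.6/65536 V = -0.54982604980 V.
e = -0.54983683 − (-0.54982604980) = −10.8 µV.

−10.8 µV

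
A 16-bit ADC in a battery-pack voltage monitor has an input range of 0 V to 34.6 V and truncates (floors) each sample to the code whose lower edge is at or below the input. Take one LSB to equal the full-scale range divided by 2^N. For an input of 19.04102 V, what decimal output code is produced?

Span = 34.6 V. LSB = 34.6 V / 2^16 ≈ 0.5280 mV.
(V_in − V_min) × 2^16/range = (19.04102 − (0)) × 65536/34.6 = 36065.673.
Floor → code = 36065.

36065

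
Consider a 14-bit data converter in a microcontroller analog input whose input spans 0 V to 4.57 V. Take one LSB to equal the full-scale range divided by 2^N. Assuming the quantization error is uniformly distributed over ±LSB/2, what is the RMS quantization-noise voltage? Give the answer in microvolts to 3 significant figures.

80.5 µV

Full-scale range = 4.57 V.
Step size = 4.57/16384 V = 278.93 µV.
V_rms = LSB/√12 = 278.93 µV / √12 = 80.5 µV.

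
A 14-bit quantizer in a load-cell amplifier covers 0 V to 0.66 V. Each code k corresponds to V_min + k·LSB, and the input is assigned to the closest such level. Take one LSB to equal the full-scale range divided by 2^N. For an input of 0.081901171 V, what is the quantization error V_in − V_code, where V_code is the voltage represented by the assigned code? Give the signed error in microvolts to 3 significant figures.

+5.42 µV

Full-scale range = 0.66 V. LSB = 0.66 V / 2^14 ≈ 40.28 µV.
(0.081901171 − (0)) / LSB = 0.081901171 × 16384/0.66 = 2033.1345. Nearest integer: k = 2033.
Reconstructed level: 0 + 2033 × 0.66/16384 V = 0.081895751953 V.
e = 0.081901171 − (0.081895751953) = +5.42 µV.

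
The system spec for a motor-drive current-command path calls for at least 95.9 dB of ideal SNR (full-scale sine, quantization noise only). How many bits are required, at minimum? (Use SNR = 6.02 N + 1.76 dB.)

6.02 N + 1.76 ≥ 95.9 gives N ≥ 15.638, so the minimum integer is 16.

16 bits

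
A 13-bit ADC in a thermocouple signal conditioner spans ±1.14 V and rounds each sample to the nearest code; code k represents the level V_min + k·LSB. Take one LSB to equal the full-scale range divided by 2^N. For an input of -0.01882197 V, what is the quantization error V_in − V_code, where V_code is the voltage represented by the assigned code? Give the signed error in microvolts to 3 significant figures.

+104 µV

Full-scale range = 1.14 V − (-1.14 V) = 2.28 V. LSB = 2.28 V / 2^13 ≈ 278.3 µV.
Position in LSBs: (-0.01882197 − (-1.14)) × 8192/2.28 = 4028.3730; rounding gives k = 4028.
Reconstructed level: -1.14 + 4028 × 2.28/8192 V = -0.01892578125 V.
V_in − V_code = -0.01882197 − (-0.01892578125) = +104 µV.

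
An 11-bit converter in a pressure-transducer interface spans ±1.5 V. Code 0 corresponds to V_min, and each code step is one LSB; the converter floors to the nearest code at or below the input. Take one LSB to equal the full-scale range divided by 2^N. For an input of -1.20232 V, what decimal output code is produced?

Full-scale range = 1.5 V − (-1.5 V) = 3 V. LSB = 3 V / 2^11 ≈ 1.465 mV.
V_in − V_min = -1.20232 − (-1.5) = 0.29768 V.
Divide by LSB: 0.29768 × 2048/3 = 203.2162.
Truncating gives code 203.

203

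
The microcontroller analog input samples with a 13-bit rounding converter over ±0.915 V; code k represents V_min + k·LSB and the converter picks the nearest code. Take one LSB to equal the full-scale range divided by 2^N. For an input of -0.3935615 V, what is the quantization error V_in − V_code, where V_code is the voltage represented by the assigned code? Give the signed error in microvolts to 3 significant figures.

Full-scale range = 0.915 V − (-0.915 V) = 1.83 V. LSB = 1.83 V / 2^13 ≈ 223.4 µV.
(-0.3935615 − (-0.915)) / LSB = 0.5214385 × 8192/1.83 = 2334.2209. Nearest integer: k = 2334.
V_code = V_min + k × range/2^13 = -0.915 + 2334 × 1.83/8192 = -0.3936108398 V.
e = -0.3935615 − (-0.3936108398) = +49.3 µV.

+49.3 µV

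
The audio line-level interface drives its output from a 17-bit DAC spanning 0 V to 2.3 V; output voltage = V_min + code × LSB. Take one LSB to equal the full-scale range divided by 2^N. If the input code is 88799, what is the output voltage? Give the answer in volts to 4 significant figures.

1.558 V

Range is 2.3 V. LSB = 2.3 V / 2^17.
Output = V_min + (88799/131072) × range = 0 + 0.677483 × 2.3 V
      = 0 V + 1.55821 V = 1.55821 V.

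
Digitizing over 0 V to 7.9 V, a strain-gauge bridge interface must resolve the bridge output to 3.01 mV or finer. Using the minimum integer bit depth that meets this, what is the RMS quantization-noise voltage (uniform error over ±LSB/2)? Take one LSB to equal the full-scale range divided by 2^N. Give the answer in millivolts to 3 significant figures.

0.557 mV

Full-scale range = 7.9 V.
Need 2^N ≥ 7.9 V / 3.01 mV = 2625 → N_min = 12.
LSB = 7.9 V ÷ 2^12 = 7.9/4096 V = 1.9287 mV.
RMS noise = LSB/√12 = 0.557 mV.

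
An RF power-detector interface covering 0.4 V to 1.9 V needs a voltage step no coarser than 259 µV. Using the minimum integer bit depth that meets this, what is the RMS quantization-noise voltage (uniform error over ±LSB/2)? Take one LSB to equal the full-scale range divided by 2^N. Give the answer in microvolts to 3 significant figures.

Range = 1.9 − (0.4) = 1.5 V.
Levels needed ≥ 1.5/259 µV = 5792. 2^13 = 8192 suffices, so N_min = 13.
LSB = 1.5 V ÷ 2^13 = 1.5/8192 V = 183.11 µV.
RMS noise = LSB/√12 = 52.9 µV.

52.9 µV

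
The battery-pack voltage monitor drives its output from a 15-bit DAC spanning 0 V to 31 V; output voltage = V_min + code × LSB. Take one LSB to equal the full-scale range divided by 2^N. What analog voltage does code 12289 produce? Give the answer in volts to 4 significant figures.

11.63 V

Span = 31 V. LSB = 31 V / 2^15.
V_out = 0 + 12289 × (31/32768) V
      = 0 V + 11.6259 V = 11.6259 V.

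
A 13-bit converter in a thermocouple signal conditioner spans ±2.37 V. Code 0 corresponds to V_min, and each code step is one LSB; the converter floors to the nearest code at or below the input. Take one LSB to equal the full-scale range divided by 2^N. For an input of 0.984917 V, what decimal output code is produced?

Span: 2.37 V − (-2.37 V) = 4.74 V. LSB = 4.74 V / 2^13 ≈ 0.5786 mV.
V_in − V_min = 0.984917 − (-2.37) = 3.354917 V.
Divide by LSB: 3.354917 × 8192/4.74 = 5798.2025.
Truncating gives code 5798.

5798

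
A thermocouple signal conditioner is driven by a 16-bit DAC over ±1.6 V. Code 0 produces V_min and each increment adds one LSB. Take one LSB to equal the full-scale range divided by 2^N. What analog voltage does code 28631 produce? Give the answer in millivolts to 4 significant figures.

Full-scale range = 1.6 V − (-1.6 V) = 3.2 V. LSB = 3.2 V / 2^16.
V_out = V_min + code × LSB = -1.6 V + 28631 × 3.2 V / 65536
      = -1.6 V + 1.39800 V = -0.202002 V.

-202.0 mV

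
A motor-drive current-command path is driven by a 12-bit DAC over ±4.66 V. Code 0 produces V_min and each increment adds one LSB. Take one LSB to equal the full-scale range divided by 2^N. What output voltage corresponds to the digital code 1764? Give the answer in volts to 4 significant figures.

-0.6462 V

Full-scale range = 4.66 V − (-4.66 V) = 9.32 V. LSB = 9.32 V / 2^12.
Output = V_min + (1764/4096) × range = -4.66 + 0.430664 × 9.32 V
      = -4.66 + 4.01379 = -0.646211 V.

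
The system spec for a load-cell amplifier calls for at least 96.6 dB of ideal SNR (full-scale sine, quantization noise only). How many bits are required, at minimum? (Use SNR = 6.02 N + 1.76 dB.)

Solving 6.02 N ≥ 96.6 − 1.76: N ≥ 15.754. Round up → N = 16.

16 bits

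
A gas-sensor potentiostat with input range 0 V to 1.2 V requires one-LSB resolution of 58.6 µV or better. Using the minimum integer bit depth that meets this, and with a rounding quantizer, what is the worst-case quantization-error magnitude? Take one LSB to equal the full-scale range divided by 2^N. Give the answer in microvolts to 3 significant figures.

Range is 1.2 V.
Required number of levels: 1.2/58.6 µV = 20478; smallest N with 2^N ≥ that is 15.
One LSB is 1.2 V / 32768 = 36.621 µV.
|e|_max = LSB/2 = 18.3 µV.

18.3 µV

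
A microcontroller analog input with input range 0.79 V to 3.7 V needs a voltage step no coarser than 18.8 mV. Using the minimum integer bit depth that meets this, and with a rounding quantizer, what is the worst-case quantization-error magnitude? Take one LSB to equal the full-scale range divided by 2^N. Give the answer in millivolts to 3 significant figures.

5.68 mV

Range = 3.7 − (0.79) = 2.91 V.
Levels needed ≥ 2.91/18.8 mV = 154.8. 2^8 = 256 suffices, so N_min = 8.
One LSB is 2.91 V / 256 = 11.367 mV.
|e|_max = LSB/2 = 5.68 mV.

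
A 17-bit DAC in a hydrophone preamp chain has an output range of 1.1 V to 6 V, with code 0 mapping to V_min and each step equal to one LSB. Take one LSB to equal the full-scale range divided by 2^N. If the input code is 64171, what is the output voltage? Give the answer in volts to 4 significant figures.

Full-scale range = 6 V − (1.1 V) = 4.9 V. LSB = 4.9 V / 2^17.
V_out = 1.1 + 64171 × (4.9/131072) V
      = 1.1 + 2.39897 = 3.49897 V.

3.499 V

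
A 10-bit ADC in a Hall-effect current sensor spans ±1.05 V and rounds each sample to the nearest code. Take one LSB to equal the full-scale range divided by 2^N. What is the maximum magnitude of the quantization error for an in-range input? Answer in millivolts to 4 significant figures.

Span: 1.05 V − (-1.05 V) = 2.1 V.
Step size = 2.1/1024 V = 2.05078 mV.
Worst-case error for round-to-nearest is half an LSB: 1.025 mV.

1.025 mV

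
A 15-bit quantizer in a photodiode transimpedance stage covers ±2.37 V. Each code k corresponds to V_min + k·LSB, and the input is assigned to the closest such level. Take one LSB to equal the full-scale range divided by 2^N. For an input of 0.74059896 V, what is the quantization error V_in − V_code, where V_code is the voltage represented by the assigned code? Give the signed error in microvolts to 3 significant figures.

The full-scale span is 2.37 − (-2.37) = 4.74 V. LSB = 4.74 V / 2^15 ≈ 144.7 µV.
(0.74059896 − (-2.37)) / LSB = 3.11059896 × 32768/4.74 = 21503.8200. Nearest integer: k = 21504.
V_code = V_min + k × range/2^15 = -2.37 + 21504 × 4.74/32768 = 0.74062500000 V.
e = 0.74059896 − (0.74062500000) = −26.0 µV.

−26.0 µV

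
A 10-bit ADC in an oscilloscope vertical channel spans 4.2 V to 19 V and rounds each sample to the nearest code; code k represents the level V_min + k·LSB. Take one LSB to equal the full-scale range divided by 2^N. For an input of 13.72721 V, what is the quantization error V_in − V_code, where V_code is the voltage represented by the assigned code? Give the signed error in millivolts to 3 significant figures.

Full-scale range = 19 V − (4.2 V) = 14.8 V. LSB = 14.8 V / 2^10 ≈ 14.45 mV.
(V_in − V_min)/LSB = (13.72721 − (4.2)) × 1024/14.8 = 659.1799 → nearest code k = 659.
V_code = V_min + k × range/2^10 = 4.2 + 659 × 14.8/1024 = 13.72460938 V.
Error = V_in − V_code = 13.72721 − (13.72460938) = +2.60 mV.

+2.60 mV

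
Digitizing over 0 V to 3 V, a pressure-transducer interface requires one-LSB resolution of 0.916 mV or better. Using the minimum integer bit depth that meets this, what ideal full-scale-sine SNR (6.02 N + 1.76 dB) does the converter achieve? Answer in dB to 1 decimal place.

V_FS = 3 V.
Need 2^N ≥ 3 V / 0.916 mV = 3275 → N_min = 12.
SNR = 6.02 × 12 + 1.76 = 74.00 dB.

74.0 dB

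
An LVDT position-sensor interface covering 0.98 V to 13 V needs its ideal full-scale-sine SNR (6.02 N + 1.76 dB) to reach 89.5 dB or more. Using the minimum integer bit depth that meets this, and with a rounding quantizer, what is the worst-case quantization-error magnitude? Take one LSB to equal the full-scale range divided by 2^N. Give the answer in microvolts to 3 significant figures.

183 µV

Full-scale range = 13 V − (0.98 V) = 12.02 V.
N ≥ (89.5 − 1.76)/6.02 = 14.575 → N_min = 15.
LSB = 12.02 V ÷ 2^15 = 12.02/32768 V = 366.82 µV.
Max error for round-to-nearest is LSB/2 = 183 µV.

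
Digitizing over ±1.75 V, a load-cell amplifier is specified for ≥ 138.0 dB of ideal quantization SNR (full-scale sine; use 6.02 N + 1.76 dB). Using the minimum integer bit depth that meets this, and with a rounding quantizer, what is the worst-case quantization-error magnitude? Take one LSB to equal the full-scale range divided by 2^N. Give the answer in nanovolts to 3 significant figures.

209 nV

The full-scale span is 1.75 − (-1.75) = 3.5 V.
Required N = ⌈(138.0 − 1.76)/6.02⌉ = ⌈22.631⌉ = 23.
LSB = 3.5 V / 2^23 = 417.23 nV.
Max error for round-to-nearest is LSB/2 = 209 nV.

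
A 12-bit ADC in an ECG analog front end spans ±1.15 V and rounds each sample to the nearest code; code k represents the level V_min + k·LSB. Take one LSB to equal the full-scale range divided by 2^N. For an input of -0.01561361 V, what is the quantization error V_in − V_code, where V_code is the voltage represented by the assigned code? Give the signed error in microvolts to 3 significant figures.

The full-scale span is 1.15 − (-1.15) = 2.3 V. LSB = 2.3 V / 2^12 ≈ 0.5615 mV.
(-0.01561361 − (-1.15)) / LSB = 1.13438639 × 4096/2.3 = 2020.1942. Nearest integer: k = 2020.
V_code = V_min + k × range/2^12 = -1.15 + 2020 × 2.3/4096 = -0.01572265625 V.
e = -0.01561361 − (-0.01572265625) = +109 µV.

+109 µV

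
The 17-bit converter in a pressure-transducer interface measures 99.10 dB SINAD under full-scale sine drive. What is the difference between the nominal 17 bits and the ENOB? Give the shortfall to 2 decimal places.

0.83 bits

Effective bits = (99.10 − 1.76)/6.02 = 16.1694.
17 − 16.1694 = 0.83 bits below nominal.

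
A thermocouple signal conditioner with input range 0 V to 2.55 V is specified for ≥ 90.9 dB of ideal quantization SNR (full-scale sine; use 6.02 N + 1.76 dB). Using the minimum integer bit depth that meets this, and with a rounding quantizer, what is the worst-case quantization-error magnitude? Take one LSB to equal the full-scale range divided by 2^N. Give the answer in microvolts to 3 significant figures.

38.9 µV

Range is 2.55 V.
6.02 N + 1.76 ≥ 90.9 gives N ≥ 14.807, so the minimum integer is 15.
Step size = 2.55/32768 V = 77.820 µV.
|e|_max = LSB/2 = 38.9 µV.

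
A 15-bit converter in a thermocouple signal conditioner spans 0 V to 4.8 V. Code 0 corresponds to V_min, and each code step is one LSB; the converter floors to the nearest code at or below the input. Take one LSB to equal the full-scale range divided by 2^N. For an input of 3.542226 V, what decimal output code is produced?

Span = 4.8 V. LSB = 4.8 V / 2^15 ≈ 146.5 µV.
(V_in − V_min) × 2^15/range = (3.542226 − (0)) × 32768/4.8 = 24181.596.
Floor → code = 24181.

24181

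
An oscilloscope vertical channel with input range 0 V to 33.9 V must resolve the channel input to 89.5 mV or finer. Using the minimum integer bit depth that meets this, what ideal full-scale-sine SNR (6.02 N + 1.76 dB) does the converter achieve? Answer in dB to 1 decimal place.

V_FS = 33.9 V.
Levels needed ≥ 33.9/89.5 mV = 378.8. 2^9 = 512 suffices, so N_min = 9.
6.02(9) + 1.76 = 55.94 dB.

55.9 dB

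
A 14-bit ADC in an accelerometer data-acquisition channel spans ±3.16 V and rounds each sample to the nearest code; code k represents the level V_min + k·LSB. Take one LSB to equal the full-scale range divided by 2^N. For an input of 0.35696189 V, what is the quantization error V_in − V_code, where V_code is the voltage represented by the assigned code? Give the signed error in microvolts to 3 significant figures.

+150 µV

Range = 3.16 − (-3.16) = 6.32 V. LSB = 6.32 V / 2^14 ≈ 385.7 µV.
Position in LSBs: (0.35696189 − (-3.16)) × 16384/6.32 = 9117.3898; rounding gives k = 9117.
V_code = -3.16 + (9117/16384) × 6.32 = 0.35681152344 V.
Error = V_in − V_code = 0.35696189 − (0.35681152344) = +150 µV.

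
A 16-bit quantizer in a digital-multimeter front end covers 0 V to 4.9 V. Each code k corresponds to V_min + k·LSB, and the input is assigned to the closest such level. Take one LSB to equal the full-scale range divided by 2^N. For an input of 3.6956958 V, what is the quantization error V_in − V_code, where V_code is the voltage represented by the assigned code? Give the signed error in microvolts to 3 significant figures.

Full-scale range = 4.9 V. LSB = 4.9 V / 2^16 ≈ 74.77 µV.
Position in LSBs: (3.6956958 − (0)) × 65536/4.9 = 49428.8000; rounding gives k = 49429.
V_code = V_min + k × range/2^16 = 0 + 49429 × 4.9/65536 = 3.6957107544 V.
e = 3.6956958 − (3.6957107544) = −15.0 µV.

−15.0 µV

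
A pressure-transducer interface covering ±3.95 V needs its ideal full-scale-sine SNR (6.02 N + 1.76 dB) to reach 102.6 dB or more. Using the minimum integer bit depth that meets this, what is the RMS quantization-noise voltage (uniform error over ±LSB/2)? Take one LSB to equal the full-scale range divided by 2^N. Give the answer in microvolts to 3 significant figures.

17.4 µV

The full-scale span is 3.95 − (-3.95) = 7.9 V.
6.02 N + 1.76 ≥ 102.6 gives N ≥ 16.751, so the minimum integer is 17.
Step size = 7.9/131072 V = 60.272 µV.
V_rms = LSB/√12 = 17.4 µV.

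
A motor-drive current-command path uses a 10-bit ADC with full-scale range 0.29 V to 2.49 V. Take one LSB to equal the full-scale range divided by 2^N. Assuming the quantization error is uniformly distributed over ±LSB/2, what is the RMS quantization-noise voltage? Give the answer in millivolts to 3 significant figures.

0.620 mV

Span: 2.49 V − (0.29 V) = 2.2 V.
LSB = 2.2 V ÷ 2^10 = 2.2/1024 V = 2.1484 mV.
V_rms = LSB/√12 = 2.1484 mV / √12 = 0.620 mV.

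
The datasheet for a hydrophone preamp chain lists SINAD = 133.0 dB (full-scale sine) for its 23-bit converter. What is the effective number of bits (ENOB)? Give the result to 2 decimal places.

21.80 bits

Inverting SNR = 6.02 N + 1.76: N_eff = (133.0 − 1.76)/6.02 = 21.8007.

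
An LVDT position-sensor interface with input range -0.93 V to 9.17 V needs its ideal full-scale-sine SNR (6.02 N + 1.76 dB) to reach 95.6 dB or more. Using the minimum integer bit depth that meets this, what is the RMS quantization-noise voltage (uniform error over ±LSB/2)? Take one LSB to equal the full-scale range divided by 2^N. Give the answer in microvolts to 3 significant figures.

44.5 µV

The full-scale span is 9.17 − (-0.93) = 10.1 V.
Solving 6.02 N ≥ 95.6 − 1.76: N ≥ 15.588. Round up → N = 16.
One LSB is 10.1 V / 65536 = 154.11 µV.
V_rms = LSB/√12 = 44.5 µV.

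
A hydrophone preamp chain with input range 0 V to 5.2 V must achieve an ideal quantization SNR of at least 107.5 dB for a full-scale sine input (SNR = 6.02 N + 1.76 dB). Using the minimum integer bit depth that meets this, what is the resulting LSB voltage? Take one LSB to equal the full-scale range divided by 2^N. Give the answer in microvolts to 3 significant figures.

V_FS = 5.2 V.
N ≥ (107.5 − 1.76)/6.02 = 17.565 → N_min = 18.
LSB = 5.2 V / 2^18 = 19.8 µV.

19.8 µV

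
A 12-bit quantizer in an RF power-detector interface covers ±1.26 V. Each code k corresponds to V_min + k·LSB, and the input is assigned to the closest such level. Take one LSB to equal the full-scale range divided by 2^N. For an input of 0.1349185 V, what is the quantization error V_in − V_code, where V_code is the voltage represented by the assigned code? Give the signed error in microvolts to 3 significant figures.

Span: 1.26 V − (-1.26 V) = 2.52 V. LSB = 2.52 V / 2^12 ≈ 0.6152 mV.
Position in LSBs: (0.1349185 − (-1.26)) × 4096/2.52 = 2267.2961; rounding gives k = 2267.
V_code = V_min + k × range/2^12 = -1.26 + 2267 × 2.52/4096 = 0.1347363281 V.
e = 0.1349185 − (0.1347363281) = +182 µV.

+182 µV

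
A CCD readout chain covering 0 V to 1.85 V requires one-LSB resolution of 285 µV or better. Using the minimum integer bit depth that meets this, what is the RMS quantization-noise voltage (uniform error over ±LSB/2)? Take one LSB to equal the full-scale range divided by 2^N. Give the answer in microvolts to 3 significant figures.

65.2 µV

Range is 1.85 V.
Levels needed ≥ 1.85/285 µV = 6491. 2^13 = 8192 suffices, so N_min = 13.
One LSB is 1.85 V / 8192 = 225.83 µV.
RMS noise = LSB/√12 = 65.2 µV.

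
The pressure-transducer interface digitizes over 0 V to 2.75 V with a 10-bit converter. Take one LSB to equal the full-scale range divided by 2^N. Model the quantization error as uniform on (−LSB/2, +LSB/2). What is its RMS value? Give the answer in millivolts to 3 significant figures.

0.775 mV

V_FS = 2.75 V.
One LSB is 2.75 V / 1024 = 2.6855 mV.
RMS of a uniform error over width LSB is LSB/√12 = 0.775 mV.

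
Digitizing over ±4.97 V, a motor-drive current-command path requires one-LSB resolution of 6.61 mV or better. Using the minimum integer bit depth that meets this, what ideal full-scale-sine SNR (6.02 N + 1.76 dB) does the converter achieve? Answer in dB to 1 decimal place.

Full-scale range = 4.97 V − (-4.97 V) = 9.94 V.
9.94 V / 6.61 mV = 1504. Since 2^10 = 1024 and 2^11 = 2048, N = 11.
Ideal SNR at N = 11: 6.02·11 + 1.76 = 68.0 dB.

68.0 dB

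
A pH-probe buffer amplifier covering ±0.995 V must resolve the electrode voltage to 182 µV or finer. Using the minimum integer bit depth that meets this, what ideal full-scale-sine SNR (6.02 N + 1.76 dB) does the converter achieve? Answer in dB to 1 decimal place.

86.0 dB

Range = 0.995 − (-0.995) = 1.99 V.
1.99 V / 182 µV = 10930. Since 2^13 = 8192 and 2^14 = 16384, N = 14.
SNR = 6.02 × 14 + 1.76 = 86.04 dB.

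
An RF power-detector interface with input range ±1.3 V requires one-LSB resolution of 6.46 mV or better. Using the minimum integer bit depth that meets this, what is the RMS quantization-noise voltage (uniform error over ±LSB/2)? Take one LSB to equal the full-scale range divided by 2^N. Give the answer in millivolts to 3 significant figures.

Span: 1.3 V − (-1.3 V) = 2.6 V.
Need 2^N ≥ 2.6 V / 6.46 mV = 402.5 → N_min = 9.
Step size = 2.6/512 V = 5.0781 mV.
σ_q = LSB/√12 = 5.0781 mV/3.4641 = 1.47 mV.

1.47 mV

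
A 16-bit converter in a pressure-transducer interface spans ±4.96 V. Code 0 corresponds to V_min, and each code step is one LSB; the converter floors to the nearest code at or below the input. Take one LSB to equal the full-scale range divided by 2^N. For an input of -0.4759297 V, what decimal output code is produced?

29623

The full-scale span is 4.96 − (-4.96) = 9.92 V. LSB = 9.92 V / 2^16 ≈ 151.4 µV.
(V_in − V_min) × 2^16/range = (-0.4759297 − (-4.96)) × 65536/9.92 = 29623.793.
Floor → code = 29623.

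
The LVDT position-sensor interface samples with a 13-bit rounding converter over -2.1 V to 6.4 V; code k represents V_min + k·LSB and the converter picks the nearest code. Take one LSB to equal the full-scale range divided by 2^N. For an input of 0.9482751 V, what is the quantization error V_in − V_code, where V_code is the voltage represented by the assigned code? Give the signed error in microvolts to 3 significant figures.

−187 µV

Span: 6.4 V − (-2.1 V) = 8.5 V. LSB = 8.5 V / 2^13 ≈ 1.038 mV.
Position in LSBs: (0.9482751 − (-2.1)) × 8192/8.5 = 2937.8200; rounding gives k = 2938.
V_code = -2.1 + (2938/8192) × 8.5 = 0.9484619141 V.
Error = V_in − V_code = 0.9482751 − (0.9484619141) = −187 µV.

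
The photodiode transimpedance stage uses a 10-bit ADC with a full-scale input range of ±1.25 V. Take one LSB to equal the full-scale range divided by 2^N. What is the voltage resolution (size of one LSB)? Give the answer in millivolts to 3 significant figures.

Full-scale range = 1.25 V − (-1.25 V) = 2.5 V.
Number of codes = 2^10 = 1024.
One LSB is 2.5 V / 1024 = 2.44 mV.

2.44 mV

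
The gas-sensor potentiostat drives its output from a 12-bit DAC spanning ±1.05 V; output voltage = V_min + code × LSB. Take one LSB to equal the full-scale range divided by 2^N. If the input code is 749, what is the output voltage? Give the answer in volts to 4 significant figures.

-0.6660 V

Full-scale range = 1.05 V − (-1.05 V) = 2.1 V. LSB = 2.1 V / 2^12.
V_out = -1.05 + 749 × (2.1/4096) V
      = -1.05 + 0.384009 = -0.665991 V.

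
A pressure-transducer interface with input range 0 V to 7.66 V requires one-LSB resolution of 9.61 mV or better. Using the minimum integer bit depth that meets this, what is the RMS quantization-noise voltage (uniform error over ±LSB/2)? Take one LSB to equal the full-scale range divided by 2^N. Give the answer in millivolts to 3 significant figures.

2.16 mV

Span = 7.66 V.
Levels needed ≥ 7.66/9.61 mV = 797.1. 2^10 = 1024 suffices, so N_min = 10.
LSB = 7.66 V / 2^10 = 7.4805 mV.
σ_q = LSB/√12 = 7.4805 mV/3.4641 = 2.16 mV.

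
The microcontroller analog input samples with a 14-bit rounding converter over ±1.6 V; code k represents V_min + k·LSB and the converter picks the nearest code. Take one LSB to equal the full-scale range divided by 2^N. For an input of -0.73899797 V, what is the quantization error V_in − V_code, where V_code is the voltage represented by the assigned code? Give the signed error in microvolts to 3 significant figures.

+64.5 µV

Span: 1.6 V − (-1.6 V) = 3.2 V. LSB = 3.2 V / 2^14 ≈ 195.3 µV.
(V_in − V_min)/LSB = (-0.73899797 − (-1.6)) × 16384/3.2 = 4408.3304 → nearest code k = 4408.
V_code = V_min + k × range/2^14 = -1.6 + 4408 × 3.2/16384 = -0.73906250000 V.
e = -0.73899797 − (-0.73906250000) = +64.5 µV.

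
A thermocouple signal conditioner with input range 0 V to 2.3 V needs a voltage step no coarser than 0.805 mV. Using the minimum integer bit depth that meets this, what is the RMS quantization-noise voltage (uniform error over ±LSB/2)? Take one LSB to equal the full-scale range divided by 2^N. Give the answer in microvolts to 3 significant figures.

162 µV

Full-scale range = 2.3 V.
Need 2^N ≥ 2.3 V / 0.805 mV = 2857 → N_min = 12.
LSB = 2.3 V / 2^12 = 0.56152 mV.
V_rms = LSB/√12 = 162 µV.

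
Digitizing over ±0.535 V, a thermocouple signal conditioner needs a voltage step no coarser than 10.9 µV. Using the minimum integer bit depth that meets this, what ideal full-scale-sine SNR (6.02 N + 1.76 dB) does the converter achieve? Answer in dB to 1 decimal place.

Full-scale range = 0.535 V − (-0.535 V) = 1.07 V.
Levels needed ≥ 1.07/10.9 µV = 98170. 2^17 = 131072 suffices, so N_min = 17.
6.02(17) + 1.76 = 104.10 dB.

104.1 dB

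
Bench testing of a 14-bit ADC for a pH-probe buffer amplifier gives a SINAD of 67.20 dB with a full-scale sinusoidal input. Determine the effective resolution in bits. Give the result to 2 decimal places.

10.87 bits

ENOB = (SINAD − 1.76) / 6.02 = (67.20 − 1.76) / 6.02 = 65.44 / 6.02 = 10.8704.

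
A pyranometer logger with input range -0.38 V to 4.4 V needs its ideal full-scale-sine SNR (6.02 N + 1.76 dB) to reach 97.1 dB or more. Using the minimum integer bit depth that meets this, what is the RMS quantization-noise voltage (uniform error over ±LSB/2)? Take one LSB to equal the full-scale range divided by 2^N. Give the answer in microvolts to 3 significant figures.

21.1 µV

Range = 4.4 − (-0.38) = 4.78 V.
Solving 6.02 N ≥ 97.1 − 1.76: N ≥ 15.837. Round up → N = 16.
LSB = 4.78 V / 2^16 = 72.937 µV.
V_rms = LSB/√12 = 21.1 µV.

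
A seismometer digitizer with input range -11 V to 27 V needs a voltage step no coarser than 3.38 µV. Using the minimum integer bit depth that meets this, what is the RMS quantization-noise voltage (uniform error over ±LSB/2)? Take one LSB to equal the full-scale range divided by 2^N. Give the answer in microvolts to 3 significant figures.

0.654 µV

Full-scale range = 27 V − (-11 V) = 38 V.
Required number of levels: 38/3.38 µV = 1.1243e7; smallest N with 2^N ≥ that is 24.
Step size = 38/16777216 V = 2.2650 µV.
σ_q = LSB/√12 = 2.2650 µV/3.4641 = 0.654 µV.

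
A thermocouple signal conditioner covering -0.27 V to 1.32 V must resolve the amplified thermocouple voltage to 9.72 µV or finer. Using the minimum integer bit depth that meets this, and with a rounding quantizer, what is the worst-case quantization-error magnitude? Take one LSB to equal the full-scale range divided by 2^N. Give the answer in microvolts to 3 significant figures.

Span: 1.32 V − (-0.27 V) = 1.59 V.
Need 2^N ≥ 1.59 V / 9.72 µV = 163600 → N_min = 18.
One LSB is 1.59 V / 262144 = 6.0654 µV.
Max error for round-to-nearest is LSB/2 = 3.03 µV.

3.03 µV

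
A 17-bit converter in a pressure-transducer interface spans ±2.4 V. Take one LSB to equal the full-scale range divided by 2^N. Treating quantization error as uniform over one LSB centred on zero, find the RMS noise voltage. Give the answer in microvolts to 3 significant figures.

10.6 µV

The full-scale span is 2.4 − (-2.4) = 4.8 V.
LSB = 4.8 V ÷ 2^17 = 4.8/131072 V = 36.621 µV.
V_rms = LSB/√12 = 36.621 µV / √12 = 10.6 µV.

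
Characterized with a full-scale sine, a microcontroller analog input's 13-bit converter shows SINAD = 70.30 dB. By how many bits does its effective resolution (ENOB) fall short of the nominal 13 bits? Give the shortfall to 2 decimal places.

Effective bits = (70.30 − 1.76)/6.02 = 11.3854.
Lost resolution: 13 − 11.3854 = 1.6146 bits.

1.61 bits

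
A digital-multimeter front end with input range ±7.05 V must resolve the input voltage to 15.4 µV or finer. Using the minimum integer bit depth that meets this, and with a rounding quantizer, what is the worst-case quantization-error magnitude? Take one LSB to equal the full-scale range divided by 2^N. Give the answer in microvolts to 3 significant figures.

6.72 µV

The full-scale span is 7.05 − (-7.05) = 14.1 V.
14.1 V / 15.4 µV = 915600. Since 2^19 = 524288 and 2^20 = 1048576, N = 20.
LSB = 14.1 V / 2^20 = 13.447 µV.
|e|_max = LSB/2 = 6.72 µV.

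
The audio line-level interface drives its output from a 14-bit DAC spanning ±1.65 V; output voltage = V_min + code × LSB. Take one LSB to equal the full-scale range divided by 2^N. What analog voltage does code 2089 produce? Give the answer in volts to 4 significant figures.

Full-scale range = 1.65 V − (-1.65 V) = 3.3 V. LSB = 3.3 V / 2^14.
Output = V_min + (2089/16384) × range = -1.65 + 0.127502 × 3.3 V
      = -1.65 V + 0.420758 V = -1.22924 V.

-1.229 V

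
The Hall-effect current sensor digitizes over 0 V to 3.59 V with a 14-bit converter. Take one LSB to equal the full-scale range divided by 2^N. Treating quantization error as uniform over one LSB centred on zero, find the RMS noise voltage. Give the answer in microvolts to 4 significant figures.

V_FS = 3.59 V.
Step size = 3.59/16384 V = 219.116 µV.
V_rms = LSB/√12 = 219.116 µV / √12 = 63.25 µV.

63.25 µV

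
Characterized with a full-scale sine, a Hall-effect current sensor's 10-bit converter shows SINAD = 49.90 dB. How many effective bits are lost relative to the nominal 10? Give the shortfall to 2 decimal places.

Effective bits = (49.90 − 1.76)/6.02 = 7.9967.
Lost resolution: 10 − 7.9967 = 2.0033 bits.

2.00 bits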